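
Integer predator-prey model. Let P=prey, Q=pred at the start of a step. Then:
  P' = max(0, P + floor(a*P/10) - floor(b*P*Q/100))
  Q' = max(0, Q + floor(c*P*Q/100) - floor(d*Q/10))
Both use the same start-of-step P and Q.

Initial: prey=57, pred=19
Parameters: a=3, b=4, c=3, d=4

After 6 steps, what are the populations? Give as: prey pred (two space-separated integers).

Answer: 0 9

Derivation:
Step 1: prey: 57+17-43=31; pred: 19+32-7=44
Step 2: prey: 31+9-54=0; pred: 44+40-17=67
Step 3: prey: 0+0-0=0; pred: 67+0-26=41
Step 4: prey: 0+0-0=0; pred: 41+0-16=25
Step 5: prey: 0+0-0=0; pred: 25+0-10=15
Step 6: prey: 0+0-0=0; pred: 15+0-6=9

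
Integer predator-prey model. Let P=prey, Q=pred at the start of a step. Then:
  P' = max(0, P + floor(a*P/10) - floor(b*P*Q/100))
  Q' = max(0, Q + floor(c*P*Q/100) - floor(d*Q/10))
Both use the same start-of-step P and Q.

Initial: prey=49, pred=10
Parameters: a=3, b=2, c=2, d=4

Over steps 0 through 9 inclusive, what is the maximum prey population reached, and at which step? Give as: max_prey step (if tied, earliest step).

Step 1: prey: 49+14-9=54; pred: 10+9-4=15
Step 2: prey: 54+16-16=54; pred: 15+16-6=25
Step 3: prey: 54+16-27=43; pred: 25+27-10=42
Step 4: prey: 43+12-36=19; pred: 42+36-16=62
Step 5: prey: 19+5-23=1; pred: 62+23-24=61
Step 6: prey: 1+0-1=0; pred: 61+1-24=38
Step 7: prey: 0+0-0=0; pred: 38+0-15=23
Step 8: prey: 0+0-0=0; pred: 23+0-9=14
Step 9: prey: 0+0-0=0; pred: 14+0-5=9
Max prey = 54 at step 1

Answer: 54 1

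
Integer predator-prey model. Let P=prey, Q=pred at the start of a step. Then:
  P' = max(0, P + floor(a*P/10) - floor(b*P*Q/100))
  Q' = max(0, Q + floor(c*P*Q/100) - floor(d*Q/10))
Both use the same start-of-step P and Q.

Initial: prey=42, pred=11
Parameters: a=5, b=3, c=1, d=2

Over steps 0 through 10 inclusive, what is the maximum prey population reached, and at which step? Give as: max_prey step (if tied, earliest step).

Answer: 56 2

Derivation:
Step 1: prey: 42+21-13=50; pred: 11+4-2=13
Step 2: prey: 50+25-19=56; pred: 13+6-2=17
Step 3: prey: 56+28-28=56; pred: 17+9-3=23
Step 4: prey: 56+28-38=46; pred: 23+12-4=31
Step 5: prey: 46+23-42=27; pred: 31+14-6=39
Step 6: prey: 27+13-31=9; pred: 39+10-7=42
Step 7: prey: 9+4-11=2; pred: 42+3-8=37
Step 8: prey: 2+1-2=1; pred: 37+0-7=30
Step 9: prey: 1+0-0=1; pred: 30+0-6=24
Step 10: prey: 1+0-0=1; pred: 24+0-4=20
Max prey = 56 at step 2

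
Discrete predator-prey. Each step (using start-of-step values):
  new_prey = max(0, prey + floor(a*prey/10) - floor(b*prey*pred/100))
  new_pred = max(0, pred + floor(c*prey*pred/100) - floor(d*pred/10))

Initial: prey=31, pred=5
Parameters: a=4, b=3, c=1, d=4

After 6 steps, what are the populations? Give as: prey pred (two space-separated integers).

Step 1: prey: 31+12-4=39; pred: 5+1-2=4
Step 2: prey: 39+15-4=50; pred: 4+1-1=4
Step 3: prey: 50+20-6=64; pred: 4+2-1=5
Step 4: prey: 64+25-9=80; pred: 5+3-2=6
Step 5: prey: 80+32-14=98; pred: 6+4-2=8
Step 6: prey: 98+39-23=114; pred: 8+7-3=12

Answer: 114 12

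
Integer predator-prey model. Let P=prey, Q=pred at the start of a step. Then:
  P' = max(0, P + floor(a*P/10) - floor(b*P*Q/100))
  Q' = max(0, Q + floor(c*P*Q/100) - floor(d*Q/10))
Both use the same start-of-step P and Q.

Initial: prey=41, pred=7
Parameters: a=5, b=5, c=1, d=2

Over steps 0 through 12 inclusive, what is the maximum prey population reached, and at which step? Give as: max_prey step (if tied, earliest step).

Answer: 52 2

Derivation:
Step 1: prey: 41+20-14=47; pred: 7+2-1=8
Step 2: prey: 47+23-18=52; pred: 8+3-1=10
Step 3: prey: 52+26-26=52; pred: 10+5-2=13
Step 4: prey: 52+26-33=45; pred: 13+6-2=17
Step 5: prey: 45+22-38=29; pred: 17+7-3=21
Step 6: prey: 29+14-30=13; pred: 21+6-4=23
Step 7: prey: 13+6-14=5; pred: 23+2-4=21
Step 8: prey: 5+2-5=2; pred: 21+1-4=18
Step 9: prey: 2+1-1=2; pred: 18+0-3=15
Step 10: prey: 2+1-1=2; pred: 15+0-3=12
Step 11: prey: 2+1-1=2; pred: 12+0-2=10
Step 12: prey: 2+1-1=2; pred: 10+0-2=8
Max prey = 52 at step 2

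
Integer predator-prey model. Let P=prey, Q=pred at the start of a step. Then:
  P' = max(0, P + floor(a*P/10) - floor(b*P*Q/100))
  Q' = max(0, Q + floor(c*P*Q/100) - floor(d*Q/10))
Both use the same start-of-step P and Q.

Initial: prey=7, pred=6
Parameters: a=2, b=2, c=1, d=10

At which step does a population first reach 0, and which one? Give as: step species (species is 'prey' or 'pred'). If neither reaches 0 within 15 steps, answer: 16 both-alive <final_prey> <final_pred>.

Answer: 1 pred

Derivation:
Step 1: prey: 7+1-0=8; pred: 6+0-6=0
First extinction: pred at step 1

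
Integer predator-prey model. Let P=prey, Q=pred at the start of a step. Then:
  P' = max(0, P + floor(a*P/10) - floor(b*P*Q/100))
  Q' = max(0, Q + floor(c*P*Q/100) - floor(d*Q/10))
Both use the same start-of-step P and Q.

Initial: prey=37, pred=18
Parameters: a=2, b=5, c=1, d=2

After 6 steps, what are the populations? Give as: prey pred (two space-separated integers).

Answer: 1 9

Derivation:
Step 1: prey: 37+7-33=11; pred: 18+6-3=21
Step 2: prey: 11+2-11=2; pred: 21+2-4=19
Step 3: prey: 2+0-1=1; pred: 19+0-3=16
Step 4: prey: 1+0-0=1; pred: 16+0-3=13
Step 5: prey: 1+0-0=1; pred: 13+0-2=11
Step 6: prey: 1+0-0=1; pred: 11+0-2=9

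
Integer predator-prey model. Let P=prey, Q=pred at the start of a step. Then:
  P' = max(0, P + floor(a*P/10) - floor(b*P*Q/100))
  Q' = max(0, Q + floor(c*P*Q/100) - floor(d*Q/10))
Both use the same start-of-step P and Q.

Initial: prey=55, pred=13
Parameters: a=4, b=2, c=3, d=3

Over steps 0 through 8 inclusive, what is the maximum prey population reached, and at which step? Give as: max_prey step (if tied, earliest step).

Answer: 63 1

Derivation:
Step 1: prey: 55+22-14=63; pred: 13+21-3=31
Step 2: prey: 63+25-39=49; pred: 31+58-9=80
Step 3: prey: 49+19-78=0; pred: 80+117-24=173
Step 4: prey: 0+0-0=0; pred: 173+0-51=122
Step 5: prey: 0+0-0=0; pred: 122+0-36=86
Step 6: prey: 0+0-0=0; pred: 86+0-25=61
Step 7: prey: 0+0-0=0; pred: 61+0-18=43
Step 8: prey: 0+0-0=0; pred: 43+0-12=31
Max prey = 63 at step 1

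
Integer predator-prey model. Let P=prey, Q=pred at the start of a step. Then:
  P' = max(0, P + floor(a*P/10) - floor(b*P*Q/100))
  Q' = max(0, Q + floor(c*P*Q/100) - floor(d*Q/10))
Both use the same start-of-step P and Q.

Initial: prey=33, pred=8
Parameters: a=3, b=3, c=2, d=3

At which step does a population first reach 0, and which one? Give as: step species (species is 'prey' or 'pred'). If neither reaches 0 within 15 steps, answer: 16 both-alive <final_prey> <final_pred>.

Answer: 16 both-alive 1 3

Derivation:
Step 1: prey: 33+9-7=35; pred: 8+5-2=11
Step 2: prey: 35+10-11=34; pred: 11+7-3=15
Step 3: prey: 34+10-15=29; pred: 15+10-4=21
Step 4: prey: 29+8-18=19; pred: 21+12-6=27
Step 5: prey: 19+5-15=9; pred: 27+10-8=29
Step 6: prey: 9+2-7=4; pred: 29+5-8=26
Step 7: prey: 4+1-3=2; pred: 26+2-7=21
Step 8: prey: 2+0-1=1; pred: 21+0-6=15
Step 9: prey: 1+0-0=1; pred: 15+0-4=11
Step 10: prey: 1+0-0=1; pred: 11+0-3=8
Step 11: prey: 1+0-0=1; pred: 8+0-2=6
Step 12: prey: 1+0-0=1; pred: 6+0-1=5
Step 13: prey: 1+0-0=1; pred: 5+0-1=4
Step 14: prey: 1+0-0=1; pred: 4+0-1=3
Step 15: prey: 1+0-0=1; pred: 3+0-0=3
No extinction within 15 steps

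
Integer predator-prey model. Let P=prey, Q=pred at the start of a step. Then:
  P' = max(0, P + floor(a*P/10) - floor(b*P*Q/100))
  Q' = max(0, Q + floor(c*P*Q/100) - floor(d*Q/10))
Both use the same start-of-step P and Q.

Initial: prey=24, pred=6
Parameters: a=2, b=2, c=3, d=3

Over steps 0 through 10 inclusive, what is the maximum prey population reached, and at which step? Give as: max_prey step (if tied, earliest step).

Step 1: prey: 24+4-2=26; pred: 6+4-1=9
Step 2: prey: 26+5-4=27; pred: 9+7-2=14
Step 3: prey: 27+5-7=25; pred: 14+11-4=21
Step 4: prey: 25+5-10=20; pred: 21+15-6=30
Step 5: prey: 20+4-12=12; pred: 30+18-9=39
Step 6: prey: 12+2-9=5; pred: 39+14-11=42
Step 7: prey: 5+1-4=2; pred: 42+6-12=36
Step 8: prey: 2+0-1=1; pred: 36+2-10=28
Step 9: prey: 1+0-0=1; pred: 28+0-8=20
Step 10: prey: 1+0-0=1; pred: 20+0-6=14
Max prey = 27 at step 2

Answer: 27 2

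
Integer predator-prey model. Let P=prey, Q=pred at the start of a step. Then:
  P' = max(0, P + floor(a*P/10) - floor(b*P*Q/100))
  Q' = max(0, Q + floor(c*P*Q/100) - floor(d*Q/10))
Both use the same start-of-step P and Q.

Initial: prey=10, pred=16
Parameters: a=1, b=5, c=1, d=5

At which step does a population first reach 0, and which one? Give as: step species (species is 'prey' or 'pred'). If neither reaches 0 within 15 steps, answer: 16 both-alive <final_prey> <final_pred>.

Answer: 16 both-alive 2 1

Derivation:
Step 1: prey: 10+1-8=3; pred: 16+1-8=9
Step 2: prey: 3+0-1=2; pred: 9+0-4=5
Step 3: prey: 2+0-0=2; pred: 5+0-2=3
Step 4: prey: 2+0-0=2; pred: 3+0-1=2
Step 5: prey: 2+0-0=2; pred: 2+0-1=1
Step 6: prey: 2+0-0=2; pred: 1+0-0=1
Steps 7-15: state stable at prey=2, pred=1 (no change)
No extinction within 15 steps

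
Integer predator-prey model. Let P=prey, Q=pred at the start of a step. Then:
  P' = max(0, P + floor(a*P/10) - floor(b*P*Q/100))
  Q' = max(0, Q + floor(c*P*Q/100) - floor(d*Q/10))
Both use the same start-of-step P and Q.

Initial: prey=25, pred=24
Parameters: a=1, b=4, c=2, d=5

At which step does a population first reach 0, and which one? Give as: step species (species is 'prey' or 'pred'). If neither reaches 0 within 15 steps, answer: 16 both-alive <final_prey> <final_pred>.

Step 1: prey: 25+2-24=3; pred: 24+12-12=24
Step 2: prey: 3+0-2=1; pred: 24+1-12=13
Step 3: prey: 1+0-0=1; pred: 13+0-6=7
Step 4: prey: 1+0-0=1; pred: 7+0-3=4
Step 5: prey: 1+0-0=1; pred: 4+0-2=2
Step 6: prey: 1+0-0=1; pred: 2+0-1=1
Step 7: prey: 1+0-0=1; pred: 1+0-0=1
Steps 8-15: state stable at prey=1, pred=1 (no change)
No extinction within 15 steps

Answer: 16 both-alive 1 1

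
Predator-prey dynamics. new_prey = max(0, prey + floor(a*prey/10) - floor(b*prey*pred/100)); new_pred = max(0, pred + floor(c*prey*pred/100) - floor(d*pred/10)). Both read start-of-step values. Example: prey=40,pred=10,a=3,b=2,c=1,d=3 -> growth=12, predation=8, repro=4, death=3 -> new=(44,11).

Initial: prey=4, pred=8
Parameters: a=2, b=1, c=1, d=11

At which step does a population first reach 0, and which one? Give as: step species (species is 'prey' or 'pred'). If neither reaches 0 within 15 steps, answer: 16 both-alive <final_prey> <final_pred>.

Step 1: prey: 4+0-0=4; pred: 8+0-8=0
First extinction: pred at step 1

Answer: 1 pred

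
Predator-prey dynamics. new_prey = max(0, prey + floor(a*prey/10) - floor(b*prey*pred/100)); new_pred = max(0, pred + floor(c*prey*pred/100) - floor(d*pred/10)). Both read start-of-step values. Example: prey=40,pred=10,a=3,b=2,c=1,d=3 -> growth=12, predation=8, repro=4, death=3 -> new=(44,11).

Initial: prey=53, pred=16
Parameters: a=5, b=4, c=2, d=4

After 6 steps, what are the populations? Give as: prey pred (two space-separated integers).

Step 1: prey: 53+26-33=46; pred: 16+16-6=26
Step 2: prey: 46+23-47=22; pred: 26+23-10=39
Step 3: prey: 22+11-34=0; pred: 39+17-15=41
Step 4: prey: 0+0-0=0; pred: 41+0-16=25
Step 5: prey: 0+0-0=0; pred: 25+0-10=15
Step 6: prey: 0+0-0=0; pred: 15+0-6=9

Answer: 0 9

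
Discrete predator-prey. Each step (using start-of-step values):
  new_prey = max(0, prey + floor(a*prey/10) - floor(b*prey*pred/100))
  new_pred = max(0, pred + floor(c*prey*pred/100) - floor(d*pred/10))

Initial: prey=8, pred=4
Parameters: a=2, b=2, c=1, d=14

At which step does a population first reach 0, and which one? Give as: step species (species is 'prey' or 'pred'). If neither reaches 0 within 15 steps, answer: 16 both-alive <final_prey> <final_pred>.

Answer: 1 pred

Derivation:
Step 1: prey: 8+1-0=9; pred: 4+0-5=0
First extinction: pred at step 1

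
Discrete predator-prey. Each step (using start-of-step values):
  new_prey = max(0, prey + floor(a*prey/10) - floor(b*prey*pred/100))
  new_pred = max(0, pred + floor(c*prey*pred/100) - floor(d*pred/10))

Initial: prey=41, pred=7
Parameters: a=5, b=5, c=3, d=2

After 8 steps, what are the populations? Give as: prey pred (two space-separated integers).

Answer: 0 21

Derivation:
Step 1: prey: 41+20-14=47; pred: 7+8-1=14
Step 2: prey: 47+23-32=38; pred: 14+19-2=31
Step 3: prey: 38+19-58=0; pred: 31+35-6=60
Step 4: prey: 0+0-0=0; pred: 60+0-12=48
Step 5: prey: 0+0-0=0; pred: 48+0-9=39
Step 6: prey: 0+0-0=0; pred: 39+0-7=32
Step 7: prey: 0+0-0=0; pred: 32+0-6=26
Step 8: prey: 0+0-0=0; pred: 26+0-5=21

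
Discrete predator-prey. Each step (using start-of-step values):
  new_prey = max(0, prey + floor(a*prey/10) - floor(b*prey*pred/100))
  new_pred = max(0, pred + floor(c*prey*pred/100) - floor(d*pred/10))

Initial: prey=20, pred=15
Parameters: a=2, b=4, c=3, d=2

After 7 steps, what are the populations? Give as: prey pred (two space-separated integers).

Answer: 1 10

Derivation:
Step 1: prey: 20+4-12=12; pred: 15+9-3=21
Step 2: prey: 12+2-10=4; pred: 21+7-4=24
Step 3: prey: 4+0-3=1; pred: 24+2-4=22
Step 4: prey: 1+0-0=1; pred: 22+0-4=18
Step 5: prey: 1+0-0=1; pred: 18+0-3=15
Step 6: prey: 1+0-0=1; pred: 15+0-3=12
Step 7: prey: 1+0-0=1; pred: 12+0-2=10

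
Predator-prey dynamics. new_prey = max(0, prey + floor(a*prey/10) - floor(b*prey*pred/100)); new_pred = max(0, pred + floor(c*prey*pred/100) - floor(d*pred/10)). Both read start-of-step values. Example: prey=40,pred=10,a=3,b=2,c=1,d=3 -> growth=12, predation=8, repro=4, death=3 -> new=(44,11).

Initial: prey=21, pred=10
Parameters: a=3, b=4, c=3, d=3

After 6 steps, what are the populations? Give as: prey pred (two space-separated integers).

Answer: 2 13

Derivation:
Step 1: prey: 21+6-8=19; pred: 10+6-3=13
Step 2: prey: 19+5-9=15; pred: 13+7-3=17
Step 3: prey: 15+4-10=9; pred: 17+7-5=19
Step 4: prey: 9+2-6=5; pred: 19+5-5=19
Step 5: prey: 5+1-3=3; pred: 19+2-5=16
Step 6: prey: 3+0-1=2; pred: 16+1-4=13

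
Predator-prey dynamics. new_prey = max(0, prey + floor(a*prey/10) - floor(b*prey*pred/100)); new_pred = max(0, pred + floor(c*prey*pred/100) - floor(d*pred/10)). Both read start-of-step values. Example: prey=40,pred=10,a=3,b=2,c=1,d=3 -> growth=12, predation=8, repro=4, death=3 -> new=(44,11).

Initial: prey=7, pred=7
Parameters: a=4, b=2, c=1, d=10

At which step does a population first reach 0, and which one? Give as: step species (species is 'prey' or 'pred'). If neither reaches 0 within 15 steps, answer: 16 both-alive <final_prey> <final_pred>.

Step 1: prey: 7+2-0=9; pred: 7+0-7=0
First extinction: pred at step 1

Answer: 1 pred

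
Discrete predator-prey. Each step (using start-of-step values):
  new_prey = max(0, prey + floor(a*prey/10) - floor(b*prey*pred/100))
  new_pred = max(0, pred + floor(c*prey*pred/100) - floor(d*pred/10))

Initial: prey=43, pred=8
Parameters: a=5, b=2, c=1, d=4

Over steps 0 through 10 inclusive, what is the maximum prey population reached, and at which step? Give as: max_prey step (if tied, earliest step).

Step 1: prey: 43+21-6=58; pred: 8+3-3=8
Step 2: prey: 58+29-9=78; pred: 8+4-3=9
Step 3: prey: 78+39-14=103; pred: 9+7-3=13
Step 4: prey: 103+51-26=128; pred: 13+13-5=21
Step 5: prey: 128+64-53=139; pred: 21+26-8=39
Step 6: prey: 139+69-108=100; pred: 39+54-15=78
Step 7: prey: 100+50-156=0; pred: 78+78-31=125
Step 8: prey: 0+0-0=0; pred: 125+0-50=75
Step 9: prey: 0+0-0=0; pred: 75+0-30=45
Step 10: prey: 0+0-0=0; pred: 45+0-18=27
Max prey = 139 at step 5

Answer: 139 5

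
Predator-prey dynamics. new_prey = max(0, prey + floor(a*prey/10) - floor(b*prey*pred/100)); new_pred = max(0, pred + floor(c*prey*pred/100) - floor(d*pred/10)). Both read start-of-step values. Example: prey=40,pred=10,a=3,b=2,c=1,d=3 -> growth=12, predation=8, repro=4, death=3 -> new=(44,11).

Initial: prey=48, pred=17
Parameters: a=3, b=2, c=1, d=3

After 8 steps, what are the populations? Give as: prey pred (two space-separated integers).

Answer: 11 16

Derivation:
Step 1: prey: 48+14-16=46; pred: 17+8-5=20
Step 2: prey: 46+13-18=41; pred: 20+9-6=23
Step 3: prey: 41+12-18=35; pred: 23+9-6=26
Step 4: prey: 35+10-18=27; pred: 26+9-7=28
Step 5: prey: 27+8-15=20; pred: 28+7-8=27
Step 6: prey: 20+6-10=16; pred: 27+5-8=24
Step 7: prey: 16+4-7=13; pred: 24+3-7=20
Step 8: prey: 13+3-5=11; pred: 20+2-6=16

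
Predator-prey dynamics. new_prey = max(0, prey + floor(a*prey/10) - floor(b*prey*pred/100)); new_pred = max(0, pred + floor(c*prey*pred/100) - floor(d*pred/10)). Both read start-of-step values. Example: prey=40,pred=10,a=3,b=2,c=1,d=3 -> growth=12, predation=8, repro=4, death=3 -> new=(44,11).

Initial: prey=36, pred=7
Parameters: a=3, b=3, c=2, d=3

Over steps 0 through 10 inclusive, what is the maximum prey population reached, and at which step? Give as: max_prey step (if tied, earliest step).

Step 1: prey: 36+10-7=39; pred: 7+5-2=10
Step 2: prey: 39+11-11=39; pred: 10+7-3=14
Step 3: prey: 39+11-16=34; pred: 14+10-4=20
Step 4: prey: 34+10-20=24; pred: 20+13-6=27
Step 5: prey: 24+7-19=12; pred: 27+12-8=31
Step 6: prey: 12+3-11=4; pred: 31+7-9=29
Step 7: prey: 4+1-3=2; pred: 29+2-8=23
Step 8: prey: 2+0-1=1; pred: 23+0-6=17
Step 9: prey: 1+0-0=1; pred: 17+0-5=12
Step 10: prey: 1+0-0=1; pred: 12+0-3=9
Max prey = 39 at step 1

Answer: 39 1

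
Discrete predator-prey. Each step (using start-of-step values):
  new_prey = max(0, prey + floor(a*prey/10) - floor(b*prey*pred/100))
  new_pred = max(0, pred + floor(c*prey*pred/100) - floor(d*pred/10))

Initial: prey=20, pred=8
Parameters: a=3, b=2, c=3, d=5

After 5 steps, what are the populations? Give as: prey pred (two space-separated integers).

Answer: 31 22

Derivation:
Step 1: prey: 20+6-3=23; pred: 8+4-4=8
Step 2: prey: 23+6-3=26; pred: 8+5-4=9
Step 3: prey: 26+7-4=29; pred: 9+7-4=12
Step 4: prey: 29+8-6=31; pred: 12+10-6=16
Step 5: prey: 31+9-9=31; pred: 16+14-8=22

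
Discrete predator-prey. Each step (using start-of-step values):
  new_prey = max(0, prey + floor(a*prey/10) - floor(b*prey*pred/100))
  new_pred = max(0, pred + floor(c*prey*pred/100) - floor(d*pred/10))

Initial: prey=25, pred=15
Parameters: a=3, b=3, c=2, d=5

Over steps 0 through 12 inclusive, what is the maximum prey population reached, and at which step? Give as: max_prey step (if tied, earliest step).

Answer: 46 12

Derivation:
Step 1: prey: 25+7-11=21; pred: 15+7-7=15
Step 2: prey: 21+6-9=18; pred: 15+6-7=14
Step 3: prey: 18+5-7=16; pred: 14+5-7=12
Step 4: prey: 16+4-5=15; pred: 12+3-6=9
Step 5: prey: 15+4-4=15; pred: 9+2-4=7
Step 6: prey: 15+4-3=16; pred: 7+2-3=6
Step 7: prey: 16+4-2=18; pred: 6+1-3=4
Step 8: prey: 18+5-2=21; pred: 4+1-2=3
Step 9: prey: 21+6-1=26; pred: 3+1-1=3
Step 10: prey: 26+7-2=31; pred: 3+1-1=3
Step 11: prey: 31+9-2=38; pred: 3+1-1=3
Step 12: prey: 38+11-3=46; pred: 3+2-1=4
Max prey = 46 at step 12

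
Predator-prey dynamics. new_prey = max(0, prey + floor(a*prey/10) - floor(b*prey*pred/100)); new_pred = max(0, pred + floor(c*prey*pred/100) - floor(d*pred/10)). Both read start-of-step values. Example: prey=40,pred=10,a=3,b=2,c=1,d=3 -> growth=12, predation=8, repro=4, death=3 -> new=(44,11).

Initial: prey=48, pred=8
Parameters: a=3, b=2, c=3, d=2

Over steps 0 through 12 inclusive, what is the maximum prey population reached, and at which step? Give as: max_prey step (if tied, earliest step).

Answer: 55 1

Derivation:
Step 1: prey: 48+14-7=55; pred: 8+11-1=18
Step 2: prey: 55+16-19=52; pred: 18+29-3=44
Step 3: prey: 52+15-45=22; pred: 44+68-8=104
Step 4: prey: 22+6-45=0; pred: 104+68-20=152
Step 5: prey: 0+0-0=0; pred: 152+0-30=122
Step 6: prey: 0+0-0=0; pred: 122+0-24=98
Step 7: prey: 0+0-0=0; pred: 98+0-19=79
Step 8: prey: 0+0-0=0; pred: 79+0-15=64
Step 9: prey: 0+0-0=0; pred: 64+0-12=52
Step 10: prey: 0+0-0=0; pred: 52+0-10=42
Step 11: prey: 0+0-0=0; pred: 42+0-8=34
Step 12: prey: 0+0-0=0; pred: 34+0-6=28
Max prey = 55 at step 1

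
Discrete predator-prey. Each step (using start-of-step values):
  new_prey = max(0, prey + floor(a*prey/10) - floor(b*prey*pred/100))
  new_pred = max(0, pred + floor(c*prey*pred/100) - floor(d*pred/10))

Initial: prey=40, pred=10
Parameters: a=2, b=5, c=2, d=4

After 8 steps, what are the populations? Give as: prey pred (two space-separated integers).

Step 1: prey: 40+8-20=28; pred: 10+8-4=14
Step 2: prey: 28+5-19=14; pred: 14+7-5=16
Step 3: prey: 14+2-11=5; pred: 16+4-6=14
Step 4: prey: 5+1-3=3; pred: 14+1-5=10
Step 5: prey: 3+0-1=2; pred: 10+0-4=6
Step 6: prey: 2+0-0=2; pred: 6+0-2=4
Step 7: prey: 2+0-0=2; pred: 4+0-1=3
Step 8: prey: 2+0-0=2; pred: 3+0-1=2

Answer: 2 2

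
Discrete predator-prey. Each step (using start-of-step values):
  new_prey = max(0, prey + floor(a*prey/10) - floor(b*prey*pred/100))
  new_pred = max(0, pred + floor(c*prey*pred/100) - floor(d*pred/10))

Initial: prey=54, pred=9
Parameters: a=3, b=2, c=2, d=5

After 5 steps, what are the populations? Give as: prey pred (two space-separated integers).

Step 1: prey: 54+16-9=61; pred: 9+9-4=14
Step 2: prey: 61+18-17=62; pred: 14+17-7=24
Step 3: prey: 62+18-29=51; pred: 24+29-12=41
Step 4: prey: 51+15-41=25; pred: 41+41-20=62
Step 5: prey: 25+7-31=1; pred: 62+31-31=62

Answer: 1 62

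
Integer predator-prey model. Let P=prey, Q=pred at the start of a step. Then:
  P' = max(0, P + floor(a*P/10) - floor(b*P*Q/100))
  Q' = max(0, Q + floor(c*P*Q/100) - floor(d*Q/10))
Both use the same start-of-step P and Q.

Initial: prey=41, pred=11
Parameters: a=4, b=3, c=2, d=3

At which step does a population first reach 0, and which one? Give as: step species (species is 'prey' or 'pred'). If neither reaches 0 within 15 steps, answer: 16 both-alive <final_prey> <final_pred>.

Answer: 6 prey

Derivation:
Step 1: prey: 41+16-13=44; pred: 11+9-3=17
Step 2: prey: 44+17-22=39; pred: 17+14-5=26
Step 3: prey: 39+15-30=24; pred: 26+20-7=39
Step 4: prey: 24+9-28=5; pred: 39+18-11=46
Step 5: prey: 5+2-6=1; pred: 46+4-13=37
Step 6: prey: 1+0-1=0; pred: 37+0-11=26
First extinction: prey at step 6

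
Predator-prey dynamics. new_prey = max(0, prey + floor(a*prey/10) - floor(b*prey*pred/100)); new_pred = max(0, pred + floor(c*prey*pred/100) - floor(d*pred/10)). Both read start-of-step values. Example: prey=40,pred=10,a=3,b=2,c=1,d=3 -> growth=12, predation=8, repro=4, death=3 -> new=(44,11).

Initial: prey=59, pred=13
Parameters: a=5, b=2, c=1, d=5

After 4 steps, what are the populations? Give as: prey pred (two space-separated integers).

Step 1: prey: 59+29-15=73; pred: 13+7-6=14
Step 2: prey: 73+36-20=89; pred: 14+10-7=17
Step 3: prey: 89+44-30=103; pred: 17+15-8=24
Step 4: prey: 103+51-49=105; pred: 24+24-12=36

Answer: 105 36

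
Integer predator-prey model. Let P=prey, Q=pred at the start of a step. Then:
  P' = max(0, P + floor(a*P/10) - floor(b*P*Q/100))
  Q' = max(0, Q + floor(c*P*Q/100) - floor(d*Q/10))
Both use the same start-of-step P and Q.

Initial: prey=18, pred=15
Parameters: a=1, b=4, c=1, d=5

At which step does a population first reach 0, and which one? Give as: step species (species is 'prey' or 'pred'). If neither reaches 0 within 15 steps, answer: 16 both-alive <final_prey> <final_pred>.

Step 1: prey: 18+1-10=9; pred: 15+2-7=10
Step 2: prey: 9+0-3=6; pred: 10+0-5=5
Step 3: prey: 6+0-1=5; pred: 5+0-2=3
Step 4: prey: 5+0-0=5; pred: 3+0-1=2
Step 5: prey: 5+0-0=5; pred: 2+0-1=1
Step 6: prey: 5+0-0=5; pred: 1+0-0=1
Steps 7-15: state stable at prey=5, pred=1 (no change)
No extinction within 15 steps

Answer: 16 both-alive 5 1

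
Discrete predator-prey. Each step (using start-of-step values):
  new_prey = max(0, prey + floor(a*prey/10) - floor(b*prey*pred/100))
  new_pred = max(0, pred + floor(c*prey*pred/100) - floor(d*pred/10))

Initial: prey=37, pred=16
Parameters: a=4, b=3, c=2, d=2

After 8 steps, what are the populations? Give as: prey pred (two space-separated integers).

Answer: 0 19

Derivation:
Step 1: prey: 37+14-17=34; pred: 16+11-3=24
Step 2: prey: 34+13-24=23; pred: 24+16-4=36
Step 3: prey: 23+9-24=8; pred: 36+16-7=45
Step 4: prey: 8+3-10=1; pred: 45+7-9=43
Step 5: prey: 1+0-1=0; pred: 43+0-8=35
Step 6: prey: 0+0-0=0; pred: 35+0-7=28
Step 7: prey: 0+0-0=0; pred: 28+0-5=23
Step 8: prey: 0+0-0=0; pred: 23+0-4=19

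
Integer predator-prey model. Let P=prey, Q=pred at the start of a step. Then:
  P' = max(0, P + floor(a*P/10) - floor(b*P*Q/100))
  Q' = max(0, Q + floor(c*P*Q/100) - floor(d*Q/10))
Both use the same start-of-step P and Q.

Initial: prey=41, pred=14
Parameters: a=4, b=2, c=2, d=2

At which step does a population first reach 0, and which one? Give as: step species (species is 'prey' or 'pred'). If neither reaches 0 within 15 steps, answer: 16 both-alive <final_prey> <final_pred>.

Step 1: prey: 41+16-11=46; pred: 14+11-2=23
Step 2: prey: 46+18-21=43; pred: 23+21-4=40
Step 3: prey: 43+17-34=26; pred: 40+34-8=66
Step 4: prey: 26+10-34=2; pred: 66+34-13=87
Step 5: prey: 2+0-3=0; pred: 87+3-17=73
First extinction: prey at step 5

Answer: 5 prey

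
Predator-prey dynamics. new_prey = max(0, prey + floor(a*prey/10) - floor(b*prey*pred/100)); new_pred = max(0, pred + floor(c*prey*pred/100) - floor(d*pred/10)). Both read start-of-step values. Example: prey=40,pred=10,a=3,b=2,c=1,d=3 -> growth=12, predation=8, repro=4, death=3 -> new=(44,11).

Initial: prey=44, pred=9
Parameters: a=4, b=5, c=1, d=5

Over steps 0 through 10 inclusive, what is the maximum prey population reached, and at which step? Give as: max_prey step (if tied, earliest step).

Step 1: prey: 44+17-19=42; pred: 9+3-4=8
Step 2: prey: 42+16-16=42; pred: 8+3-4=7
Step 3: prey: 42+16-14=44; pred: 7+2-3=6
Step 4: prey: 44+17-13=48; pred: 6+2-3=5
Step 5: prey: 48+19-12=55; pred: 5+2-2=5
Step 6: prey: 55+22-13=64; pred: 5+2-2=5
Step 7: prey: 64+25-16=73; pred: 5+3-2=6
Step 8: prey: 73+29-21=81; pred: 6+4-3=7
Step 9: prey: 81+32-28=85; pred: 7+5-3=9
Step 10: prey: 85+34-38=81; pred: 9+7-4=12
Max prey = 85 at step 9

Answer: 85 9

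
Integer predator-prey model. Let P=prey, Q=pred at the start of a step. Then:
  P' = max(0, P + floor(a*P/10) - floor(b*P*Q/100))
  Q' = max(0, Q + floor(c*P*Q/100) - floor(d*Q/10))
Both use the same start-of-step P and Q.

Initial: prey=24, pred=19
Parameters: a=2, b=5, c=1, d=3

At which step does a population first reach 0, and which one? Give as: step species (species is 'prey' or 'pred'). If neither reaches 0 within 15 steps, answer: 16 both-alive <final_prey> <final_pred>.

Answer: 16 both-alive 1 3

Derivation:
Step 1: prey: 24+4-22=6; pred: 19+4-5=18
Step 2: prey: 6+1-5=2; pred: 18+1-5=14
Step 3: prey: 2+0-1=1; pred: 14+0-4=10
Step 4: prey: 1+0-0=1; pred: 10+0-3=7
Step 5: prey: 1+0-0=1; pred: 7+0-2=5
Step 6: prey: 1+0-0=1; pred: 5+0-1=4
Step 7: prey: 1+0-0=1; pred: 4+0-1=3
Step 8: prey: 1+0-0=1; pred: 3+0-0=3
Steps 9-15: state stable at prey=1, pred=3 (no change)
No extinction within 15 steps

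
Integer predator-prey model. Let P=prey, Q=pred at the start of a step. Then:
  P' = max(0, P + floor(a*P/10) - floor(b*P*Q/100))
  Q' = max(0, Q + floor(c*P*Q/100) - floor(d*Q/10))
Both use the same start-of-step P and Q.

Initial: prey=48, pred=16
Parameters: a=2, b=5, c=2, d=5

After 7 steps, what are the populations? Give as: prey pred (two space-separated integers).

Step 1: prey: 48+9-38=19; pred: 16+15-8=23
Step 2: prey: 19+3-21=1; pred: 23+8-11=20
Step 3: prey: 1+0-1=0; pred: 20+0-10=10
Step 4: prey: 0+0-0=0; pred: 10+0-5=5
Step 5: prey: 0+0-0=0; pred: 5+0-2=3
Step 6: prey: 0+0-0=0; pred: 3+0-1=2
Step 7: prey: 0+0-0=0; pred: 2+0-1=1

Answer: 0 1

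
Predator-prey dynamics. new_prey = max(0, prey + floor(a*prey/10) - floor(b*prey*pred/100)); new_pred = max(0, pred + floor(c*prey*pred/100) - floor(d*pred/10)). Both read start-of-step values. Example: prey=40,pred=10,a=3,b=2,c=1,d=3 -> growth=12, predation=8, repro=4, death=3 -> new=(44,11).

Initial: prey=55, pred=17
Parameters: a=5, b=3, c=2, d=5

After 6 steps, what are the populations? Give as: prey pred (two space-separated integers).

Answer: 0 9

Derivation:
Step 1: prey: 55+27-28=54; pred: 17+18-8=27
Step 2: prey: 54+27-43=38; pred: 27+29-13=43
Step 3: prey: 38+19-49=8; pred: 43+32-21=54
Step 4: prey: 8+4-12=0; pred: 54+8-27=35
Step 5: prey: 0+0-0=0; pred: 35+0-17=18
Step 6: prey: 0+0-0=0; pred: 18+0-9=9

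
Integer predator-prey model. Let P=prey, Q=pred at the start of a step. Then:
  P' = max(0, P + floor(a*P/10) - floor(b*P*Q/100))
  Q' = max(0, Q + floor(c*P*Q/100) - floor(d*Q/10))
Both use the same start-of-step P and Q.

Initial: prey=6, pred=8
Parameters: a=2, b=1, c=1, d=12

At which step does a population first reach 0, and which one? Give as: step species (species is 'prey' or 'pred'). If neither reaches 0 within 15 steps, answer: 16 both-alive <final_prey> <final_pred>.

Step 1: prey: 6+1-0=7; pred: 8+0-9=0
First extinction: pred at step 1

Answer: 1 pred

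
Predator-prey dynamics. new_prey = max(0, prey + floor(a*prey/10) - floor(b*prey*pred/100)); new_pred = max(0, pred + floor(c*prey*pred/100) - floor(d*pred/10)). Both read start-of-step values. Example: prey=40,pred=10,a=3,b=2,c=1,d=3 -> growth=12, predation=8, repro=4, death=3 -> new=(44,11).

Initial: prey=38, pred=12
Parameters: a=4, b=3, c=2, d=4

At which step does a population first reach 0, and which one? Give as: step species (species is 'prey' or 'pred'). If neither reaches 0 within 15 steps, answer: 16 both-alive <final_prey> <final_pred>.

Step 1: prey: 38+15-13=40; pred: 12+9-4=17
Step 2: prey: 40+16-20=36; pred: 17+13-6=24
Step 3: prey: 36+14-25=25; pred: 24+17-9=32
Step 4: prey: 25+10-24=11; pred: 32+16-12=36
Step 5: prey: 11+4-11=4; pred: 36+7-14=29
Step 6: prey: 4+1-3=2; pred: 29+2-11=20
Step 7: prey: 2+0-1=1; pred: 20+0-8=12
Step 8: prey: 1+0-0=1; pred: 12+0-4=8
Step 9: prey: 1+0-0=1; pred: 8+0-3=5
Step 10: prey: 1+0-0=1; pred: 5+0-2=3
Step 11: prey: 1+0-0=1; pred: 3+0-1=2
Step 12: prey: 1+0-0=1; pred: 2+0-0=2
Steps 13-15: state stable at prey=1, pred=2 (no change)
No extinction within 15 steps

Answer: 16 both-alive 1 2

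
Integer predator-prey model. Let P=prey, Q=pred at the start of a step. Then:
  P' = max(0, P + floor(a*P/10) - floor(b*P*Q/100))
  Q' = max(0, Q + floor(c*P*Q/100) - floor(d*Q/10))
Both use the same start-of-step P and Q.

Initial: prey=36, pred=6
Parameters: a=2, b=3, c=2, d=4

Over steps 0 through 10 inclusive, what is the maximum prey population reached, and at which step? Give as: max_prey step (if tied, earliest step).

Step 1: prey: 36+7-6=37; pred: 6+4-2=8
Step 2: prey: 37+7-8=36; pred: 8+5-3=10
Step 3: prey: 36+7-10=33; pred: 10+7-4=13
Step 4: prey: 33+6-12=27; pred: 13+8-5=16
Step 5: prey: 27+5-12=20; pred: 16+8-6=18
Step 6: prey: 20+4-10=14; pred: 18+7-7=18
Step 7: prey: 14+2-7=9; pred: 18+5-7=16
Step 8: prey: 9+1-4=6; pred: 16+2-6=12
Step 9: prey: 6+1-2=5; pred: 12+1-4=9
Step 10: prey: 5+1-1=5; pred: 9+0-3=6
Max prey = 37 at step 1

Answer: 37 1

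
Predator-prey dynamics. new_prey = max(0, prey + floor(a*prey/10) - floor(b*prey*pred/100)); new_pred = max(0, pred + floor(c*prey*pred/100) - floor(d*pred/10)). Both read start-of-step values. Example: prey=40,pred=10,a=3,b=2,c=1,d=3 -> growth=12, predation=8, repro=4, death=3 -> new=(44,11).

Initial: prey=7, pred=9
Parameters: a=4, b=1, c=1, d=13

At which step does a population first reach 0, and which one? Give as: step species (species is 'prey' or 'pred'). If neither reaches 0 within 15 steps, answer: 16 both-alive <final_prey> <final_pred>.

Answer: 1 pred

Derivation:
Step 1: prey: 7+2-0=9; pred: 9+0-11=0
First extinction: pred at step 1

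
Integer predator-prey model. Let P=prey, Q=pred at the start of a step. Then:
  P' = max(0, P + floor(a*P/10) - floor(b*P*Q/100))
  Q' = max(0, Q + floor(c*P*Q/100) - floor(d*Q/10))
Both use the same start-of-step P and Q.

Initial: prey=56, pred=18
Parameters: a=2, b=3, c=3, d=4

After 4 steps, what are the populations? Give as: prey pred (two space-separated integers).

Step 1: prey: 56+11-30=37; pred: 18+30-7=41
Step 2: prey: 37+7-45=0; pred: 41+45-16=70
Step 3: prey: 0+0-0=0; pred: 70+0-28=42
Step 4: prey: 0+0-0=0; pred: 42+0-16=26

Answer: 0 26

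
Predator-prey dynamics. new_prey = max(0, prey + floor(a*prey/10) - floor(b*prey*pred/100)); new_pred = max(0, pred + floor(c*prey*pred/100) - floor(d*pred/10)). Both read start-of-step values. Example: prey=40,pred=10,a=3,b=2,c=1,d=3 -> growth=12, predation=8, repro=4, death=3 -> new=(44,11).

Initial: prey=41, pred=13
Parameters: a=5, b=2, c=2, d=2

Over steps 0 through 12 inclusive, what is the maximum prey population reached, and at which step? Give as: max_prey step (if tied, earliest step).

Step 1: prey: 41+20-10=51; pred: 13+10-2=21
Step 2: prey: 51+25-21=55; pred: 21+21-4=38
Step 3: prey: 55+27-41=41; pred: 38+41-7=72
Step 4: prey: 41+20-59=2; pred: 72+59-14=117
Step 5: prey: 2+1-4=0; pred: 117+4-23=98
Step 6: prey: 0+0-0=0; pred: 98+0-19=79
Step 7: prey: 0+0-0=0; pred: 79+0-15=64
Step 8: prey: 0+0-0=0; pred: 64+0-12=52
Step 9: prey: 0+0-0=0; pred: 52+0-10=42
Step 10: prey: 0+0-0=0; pred: 42+0-8=34
Step 11: prey: 0+0-0=0; pred: 34+0-6=28
Step 12: prey: 0+0-0=0; pred: 28+0-5=23
Max prey = 55 at step 2

Answer: 55 2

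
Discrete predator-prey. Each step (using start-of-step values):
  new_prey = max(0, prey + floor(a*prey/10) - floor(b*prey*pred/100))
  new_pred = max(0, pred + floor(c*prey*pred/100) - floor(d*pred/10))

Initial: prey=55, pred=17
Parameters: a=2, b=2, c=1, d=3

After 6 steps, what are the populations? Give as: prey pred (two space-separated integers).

Answer: 9 19

Derivation:
Step 1: prey: 55+11-18=48; pred: 17+9-5=21
Step 2: prey: 48+9-20=37; pred: 21+10-6=25
Step 3: prey: 37+7-18=26; pred: 25+9-7=27
Step 4: prey: 26+5-14=17; pred: 27+7-8=26
Step 5: prey: 17+3-8=12; pred: 26+4-7=23
Step 6: prey: 12+2-5=9; pred: 23+2-6=19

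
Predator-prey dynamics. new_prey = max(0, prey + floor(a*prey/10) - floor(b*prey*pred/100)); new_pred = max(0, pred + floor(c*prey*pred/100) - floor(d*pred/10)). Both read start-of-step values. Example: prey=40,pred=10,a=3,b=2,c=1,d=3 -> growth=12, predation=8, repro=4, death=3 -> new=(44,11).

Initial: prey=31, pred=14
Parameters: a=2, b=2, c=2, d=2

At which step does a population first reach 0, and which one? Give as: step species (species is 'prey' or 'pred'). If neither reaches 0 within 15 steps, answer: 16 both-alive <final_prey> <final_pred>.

Step 1: prey: 31+6-8=29; pred: 14+8-2=20
Step 2: prey: 29+5-11=23; pred: 20+11-4=27
Step 3: prey: 23+4-12=15; pred: 27+12-5=34
Step 4: prey: 15+3-10=8; pred: 34+10-6=38
Step 5: prey: 8+1-6=3; pred: 38+6-7=37
Step 6: prey: 3+0-2=1; pred: 37+2-7=32
Step 7: prey: 1+0-0=1; pred: 32+0-6=26
Step 8: prey: 1+0-0=1; pred: 26+0-5=21
Step 9: prey: 1+0-0=1; pred: 21+0-4=17
Step 10: prey: 1+0-0=1; pred: 17+0-3=14
Step 11: prey: 1+0-0=1; pred: 14+0-2=12
Step 12: prey: 1+0-0=1; pred: 12+0-2=10
Step 13: prey: 1+0-0=1; pred: 10+0-2=8
Step 14: prey: 1+0-0=1; pred: 8+0-1=7
Step 15: prey: 1+0-0=1; pred: 7+0-1=6
No extinction within 15 steps

Answer: 16 both-alive 1 6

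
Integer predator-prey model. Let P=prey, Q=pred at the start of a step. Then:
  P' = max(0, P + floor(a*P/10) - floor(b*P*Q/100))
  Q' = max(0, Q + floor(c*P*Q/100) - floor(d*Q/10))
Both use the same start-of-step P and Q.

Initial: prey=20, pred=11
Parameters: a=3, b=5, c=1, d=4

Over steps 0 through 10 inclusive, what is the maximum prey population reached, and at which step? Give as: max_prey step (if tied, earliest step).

Step 1: prey: 20+6-11=15; pred: 11+2-4=9
Step 2: prey: 15+4-6=13; pred: 9+1-3=7
Step 3: prey: 13+3-4=12; pred: 7+0-2=5
Step 4: prey: 12+3-3=12; pred: 5+0-2=3
Step 5: prey: 12+3-1=14; pred: 3+0-1=2
Step 6: prey: 14+4-1=17; pred: 2+0-0=2
Step 7: prey: 17+5-1=21; pred: 2+0-0=2
Step 8: prey: 21+6-2=25; pred: 2+0-0=2
Step 9: prey: 25+7-2=30; pred: 2+0-0=2
Step 10: prey: 30+9-3=36; pred: 2+0-0=2
Max prey = 36 at step 10

Answer: 36 10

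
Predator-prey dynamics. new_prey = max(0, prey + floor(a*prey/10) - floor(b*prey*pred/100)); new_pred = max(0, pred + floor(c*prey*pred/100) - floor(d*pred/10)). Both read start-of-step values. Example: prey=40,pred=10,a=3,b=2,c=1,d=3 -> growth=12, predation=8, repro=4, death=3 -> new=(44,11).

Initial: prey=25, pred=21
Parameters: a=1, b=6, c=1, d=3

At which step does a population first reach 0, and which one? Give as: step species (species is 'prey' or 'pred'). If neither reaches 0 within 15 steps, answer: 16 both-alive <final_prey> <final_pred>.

Answer: 1 prey

Derivation:
Step 1: prey: 25+2-31=0; pred: 21+5-6=20
First extinction: prey at step 1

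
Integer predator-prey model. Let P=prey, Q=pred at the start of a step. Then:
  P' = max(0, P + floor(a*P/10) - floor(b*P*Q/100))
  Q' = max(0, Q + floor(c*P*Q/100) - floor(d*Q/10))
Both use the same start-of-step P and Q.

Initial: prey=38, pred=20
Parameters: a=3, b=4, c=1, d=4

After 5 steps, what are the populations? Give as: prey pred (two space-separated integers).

Step 1: prey: 38+11-30=19; pred: 20+7-8=19
Step 2: prey: 19+5-14=10; pred: 19+3-7=15
Step 3: prey: 10+3-6=7; pred: 15+1-6=10
Step 4: prey: 7+2-2=7; pred: 10+0-4=6
Step 5: prey: 7+2-1=8; pred: 6+0-2=4

Answer: 8 4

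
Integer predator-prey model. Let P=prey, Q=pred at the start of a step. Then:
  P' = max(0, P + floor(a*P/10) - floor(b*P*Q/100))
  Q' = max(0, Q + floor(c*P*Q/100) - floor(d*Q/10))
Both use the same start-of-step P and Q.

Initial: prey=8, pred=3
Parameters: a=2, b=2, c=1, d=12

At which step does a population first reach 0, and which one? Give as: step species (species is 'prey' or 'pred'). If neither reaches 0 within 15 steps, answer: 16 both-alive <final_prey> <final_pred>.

Step 1: prey: 8+1-0=9; pred: 3+0-3=0
First extinction: pred at step 1

Answer: 1 pred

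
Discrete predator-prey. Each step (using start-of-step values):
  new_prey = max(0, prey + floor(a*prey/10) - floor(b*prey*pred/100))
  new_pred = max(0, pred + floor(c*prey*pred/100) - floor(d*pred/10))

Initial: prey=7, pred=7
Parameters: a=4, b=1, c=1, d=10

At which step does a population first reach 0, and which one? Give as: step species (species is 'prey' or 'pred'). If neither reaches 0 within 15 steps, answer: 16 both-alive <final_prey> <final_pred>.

Step 1: prey: 7+2-0=9; pred: 7+0-7=0
First extinction: pred at step 1

Answer: 1 pred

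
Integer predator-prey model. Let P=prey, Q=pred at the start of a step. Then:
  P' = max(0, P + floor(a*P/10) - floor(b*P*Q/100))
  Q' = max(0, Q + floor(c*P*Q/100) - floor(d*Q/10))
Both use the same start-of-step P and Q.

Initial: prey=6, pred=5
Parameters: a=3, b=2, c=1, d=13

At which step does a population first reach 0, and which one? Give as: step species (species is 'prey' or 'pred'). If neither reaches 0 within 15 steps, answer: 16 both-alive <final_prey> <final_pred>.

Step 1: prey: 6+1-0=7; pred: 5+0-6=0
First extinction: pred at step 1

Answer: 1 pred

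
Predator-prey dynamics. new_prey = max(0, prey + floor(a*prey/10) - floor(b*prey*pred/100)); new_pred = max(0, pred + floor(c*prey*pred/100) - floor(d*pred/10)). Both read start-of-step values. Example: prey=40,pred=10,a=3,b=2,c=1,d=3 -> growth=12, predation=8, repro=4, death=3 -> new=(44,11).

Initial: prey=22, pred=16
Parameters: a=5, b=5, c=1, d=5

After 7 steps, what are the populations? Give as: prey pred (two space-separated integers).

Step 1: prey: 22+11-17=16; pred: 16+3-8=11
Step 2: prey: 16+8-8=16; pred: 11+1-5=7
Step 3: prey: 16+8-5=19; pred: 7+1-3=5
Step 4: prey: 19+9-4=24; pred: 5+0-2=3
Step 5: prey: 24+12-3=33; pred: 3+0-1=2
Step 6: prey: 33+16-3=46; pred: 2+0-1=1
Step 7: prey: 46+23-2=67; pred: 1+0-0=1

Answer: 67 1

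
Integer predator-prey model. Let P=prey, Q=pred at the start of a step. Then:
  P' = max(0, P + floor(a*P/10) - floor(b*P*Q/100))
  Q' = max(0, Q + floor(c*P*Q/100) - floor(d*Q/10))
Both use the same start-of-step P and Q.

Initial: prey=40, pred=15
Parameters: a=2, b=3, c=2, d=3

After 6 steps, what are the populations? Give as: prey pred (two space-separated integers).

Step 1: prey: 40+8-18=30; pred: 15+12-4=23
Step 2: prey: 30+6-20=16; pred: 23+13-6=30
Step 3: prey: 16+3-14=5; pred: 30+9-9=30
Step 4: prey: 5+1-4=2; pred: 30+3-9=24
Step 5: prey: 2+0-1=1; pred: 24+0-7=17
Step 6: prey: 1+0-0=1; pred: 17+0-5=12

Answer: 1 12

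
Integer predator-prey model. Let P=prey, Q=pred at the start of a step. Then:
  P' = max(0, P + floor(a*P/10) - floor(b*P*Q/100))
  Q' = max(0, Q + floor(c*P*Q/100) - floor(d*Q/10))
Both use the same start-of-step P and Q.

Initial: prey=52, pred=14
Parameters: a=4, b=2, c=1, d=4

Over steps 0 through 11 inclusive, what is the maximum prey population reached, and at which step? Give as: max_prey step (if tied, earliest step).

Step 1: prey: 52+20-14=58; pred: 14+7-5=16
Step 2: prey: 58+23-18=63; pred: 16+9-6=19
Step 3: prey: 63+25-23=65; pred: 19+11-7=23
Step 4: prey: 65+26-29=62; pred: 23+14-9=28
Step 5: prey: 62+24-34=52; pred: 28+17-11=34
Step 6: prey: 52+20-35=37; pred: 34+17-13=38
Step 7: prey: 37+14-28=23; pred: 38+14-15=37
Step 8: prey: 23+9-17=15; pred: 37+8-14=31
Step 9: prey: 15+6-9=12; pred: 31+4-12=23
Step 10: prey: 12+4-5=11; pred: 23+2-9=16
Step 11: prey: 11+4-3=12; pred: 16+1-6=11
Max prey = 65 at step 3

Answer: 65 3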